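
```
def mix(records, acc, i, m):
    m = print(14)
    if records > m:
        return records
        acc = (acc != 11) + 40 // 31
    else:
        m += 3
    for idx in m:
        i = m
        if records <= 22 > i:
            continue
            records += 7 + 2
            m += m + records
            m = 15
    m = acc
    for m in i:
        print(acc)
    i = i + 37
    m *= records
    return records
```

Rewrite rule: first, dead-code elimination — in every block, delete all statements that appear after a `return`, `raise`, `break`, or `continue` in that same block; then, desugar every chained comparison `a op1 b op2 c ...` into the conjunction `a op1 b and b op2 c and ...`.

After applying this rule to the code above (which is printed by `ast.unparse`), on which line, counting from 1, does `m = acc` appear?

Transformed code:
def mix(records, acc, i, m):
    m = print(14)
    if records > m:
        return records
    else:
        m += 3
    for idx in m:
        i = m
        if records <= 22 and 22 > i:
            continue
    m = acc
    for m in i:
        print(acc)
    i = i + 37
    m *= records
    return records

11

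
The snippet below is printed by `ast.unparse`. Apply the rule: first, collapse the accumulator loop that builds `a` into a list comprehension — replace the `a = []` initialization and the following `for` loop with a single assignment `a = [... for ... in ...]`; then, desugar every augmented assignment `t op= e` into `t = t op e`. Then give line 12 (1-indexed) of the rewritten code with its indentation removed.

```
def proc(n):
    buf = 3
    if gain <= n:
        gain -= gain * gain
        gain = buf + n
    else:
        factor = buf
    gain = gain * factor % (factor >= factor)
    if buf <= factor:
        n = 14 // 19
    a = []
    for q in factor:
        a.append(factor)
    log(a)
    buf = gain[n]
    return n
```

log(a)

Transformed code:
def proc(n):
    buf = 3
    if gain <= n:
        gain = gain - gain * gain
        gain = buf + n
    else:
        factor = buf
    gain = gain * factor % (factor >= factor)
    if buf <= factor:
        n = 14 // 19
    a = [factor for q in factor]
    log(a)
    buf = gain[n]
    return n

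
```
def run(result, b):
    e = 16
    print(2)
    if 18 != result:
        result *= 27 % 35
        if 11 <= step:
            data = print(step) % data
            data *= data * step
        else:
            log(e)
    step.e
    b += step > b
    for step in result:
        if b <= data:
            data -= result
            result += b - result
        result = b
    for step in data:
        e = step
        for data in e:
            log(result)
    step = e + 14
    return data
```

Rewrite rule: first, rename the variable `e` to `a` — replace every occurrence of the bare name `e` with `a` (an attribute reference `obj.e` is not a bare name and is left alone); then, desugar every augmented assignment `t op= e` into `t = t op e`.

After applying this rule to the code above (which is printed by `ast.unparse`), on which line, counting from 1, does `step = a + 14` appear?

22

Transformed code:
def run(result, b):
    a = 16
    print(2)
    if 18 != result:
        result = result * (27 % 35)
        if 11 <= step:
            data = print(step) % data
            data = data * (data * step)
        else:
            log(a)
    step.e
    b = b + (step > b)
    for step in result:
        if b <= data:
            data = data - result
            result = result + (b - result)
        result = b
    for step in data:
        a = step
        for data in a:
            log(result)
    step = a + 14
    return data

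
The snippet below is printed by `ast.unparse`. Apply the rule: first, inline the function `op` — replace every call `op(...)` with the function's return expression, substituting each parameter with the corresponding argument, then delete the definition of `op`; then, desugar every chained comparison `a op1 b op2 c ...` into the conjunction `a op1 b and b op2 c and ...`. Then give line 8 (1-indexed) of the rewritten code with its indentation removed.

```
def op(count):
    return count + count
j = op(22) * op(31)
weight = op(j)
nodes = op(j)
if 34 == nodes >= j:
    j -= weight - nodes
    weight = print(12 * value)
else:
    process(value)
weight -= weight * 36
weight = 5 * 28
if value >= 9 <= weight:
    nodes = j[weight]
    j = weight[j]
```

Transformed code:
j = (22 + 22) * (31 + 31)
weight = j + j
nodes = j + j
if 34 == nodes and nodes >= j:
    j -= weight - nodes
    weight = print(12 * value)
else:
    process(value)
weight -= weight * 36
weight = 5 * 28
if value >= 9 and 9 <= weight:
    nodes = j[weight]
    j = weight[j]

process(value)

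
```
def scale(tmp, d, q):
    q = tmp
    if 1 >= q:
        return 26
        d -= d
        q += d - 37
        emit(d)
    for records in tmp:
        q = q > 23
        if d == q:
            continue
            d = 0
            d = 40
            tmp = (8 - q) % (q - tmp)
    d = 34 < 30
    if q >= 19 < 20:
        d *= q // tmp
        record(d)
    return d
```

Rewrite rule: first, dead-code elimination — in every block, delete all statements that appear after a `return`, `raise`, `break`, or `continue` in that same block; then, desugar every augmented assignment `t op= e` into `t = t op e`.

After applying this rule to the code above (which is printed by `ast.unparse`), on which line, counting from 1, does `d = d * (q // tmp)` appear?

Transformed code:
def scale(tmp, d, q):
    q = tmp
    if 1 >= q:
        return 26
    for records in tmp:
        q = q > 23
        if d == q:
            continue
    d = 34 < 30
    if q >= 19 < 20:
        d = d * (q // tmp)
        record(d)
    return d

11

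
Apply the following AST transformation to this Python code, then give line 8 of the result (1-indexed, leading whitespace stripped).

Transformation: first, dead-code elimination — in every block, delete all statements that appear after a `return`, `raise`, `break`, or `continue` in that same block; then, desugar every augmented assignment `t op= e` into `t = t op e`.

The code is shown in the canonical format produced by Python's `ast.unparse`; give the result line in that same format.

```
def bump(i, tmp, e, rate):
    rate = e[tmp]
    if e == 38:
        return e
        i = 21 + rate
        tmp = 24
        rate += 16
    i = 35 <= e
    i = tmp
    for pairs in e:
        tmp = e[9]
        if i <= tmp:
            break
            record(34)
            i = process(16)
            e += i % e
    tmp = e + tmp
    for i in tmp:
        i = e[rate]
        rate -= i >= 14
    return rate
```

Transformed code:
def bump(i, tmp, e, rate):
    rate = e[tmp]
    if e == 38:
        return e
    i = 35 <= e
    i = tmp
    for pairs in e:
        tmp = e[9]
        if i <= tmp:
            break
    tmp = e + tmp
    for i in tmp:
        i = e[rate]
        rate = rate - (i >= 14)
    return rate

tmp = e[9]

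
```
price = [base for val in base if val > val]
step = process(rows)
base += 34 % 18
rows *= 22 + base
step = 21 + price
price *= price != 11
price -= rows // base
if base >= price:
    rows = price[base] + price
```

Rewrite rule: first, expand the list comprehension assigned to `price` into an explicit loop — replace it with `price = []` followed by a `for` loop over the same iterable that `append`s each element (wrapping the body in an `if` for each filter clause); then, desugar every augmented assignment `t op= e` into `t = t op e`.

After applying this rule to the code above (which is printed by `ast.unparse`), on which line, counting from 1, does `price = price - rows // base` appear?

10

Transformed code:
price = []
for val in base:
    if val > val:
        price.append(base)
step = process(rows)
base = base + 34 % 18
rows = rows * (22 + base)
step = 21 + price
price = price * (price != 11)
price = price - rows // base
if base >= price:
    rows = price[base] + price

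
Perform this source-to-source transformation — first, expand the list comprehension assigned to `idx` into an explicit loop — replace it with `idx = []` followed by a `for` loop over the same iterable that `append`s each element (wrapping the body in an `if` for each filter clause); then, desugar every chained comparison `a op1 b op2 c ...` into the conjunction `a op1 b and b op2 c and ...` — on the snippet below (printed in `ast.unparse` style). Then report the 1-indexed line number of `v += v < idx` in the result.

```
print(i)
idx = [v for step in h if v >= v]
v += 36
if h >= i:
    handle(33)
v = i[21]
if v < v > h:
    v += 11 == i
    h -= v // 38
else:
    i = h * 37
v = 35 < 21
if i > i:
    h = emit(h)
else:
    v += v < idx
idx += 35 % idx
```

19

Transformed code:
print(i)
idx = []
for step in h:
    if v >= v:
        idx.append(v)
v += 36
if h >= i:
    handle(33)
v = i[21]
if v < v and v > h:
    v += 11 == i
    h -= v // 38
else:
    i = h * 37
v = 35 < 21
if i > i:
    h = emit(h)
else:
    v += v < idx
idx += 35 % idx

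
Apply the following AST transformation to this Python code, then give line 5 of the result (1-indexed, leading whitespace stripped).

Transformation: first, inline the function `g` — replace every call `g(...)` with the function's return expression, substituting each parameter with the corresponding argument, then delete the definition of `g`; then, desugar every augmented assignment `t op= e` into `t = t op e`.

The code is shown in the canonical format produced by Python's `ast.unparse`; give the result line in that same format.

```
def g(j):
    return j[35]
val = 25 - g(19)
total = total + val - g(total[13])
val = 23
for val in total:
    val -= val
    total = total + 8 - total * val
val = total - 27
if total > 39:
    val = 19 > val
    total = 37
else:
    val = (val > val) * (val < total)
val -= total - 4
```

val = val - val

Transformed code:
val = 25 - 19[35]
total = total + val - total[13][35]
val = 23
for val in total:
    val = val - val
    total = total + 8 - total * val
val = total - 27
if total > 39:
    val = 19 > val
    total = 37
else:
    val = (val > val) * (val < total)
val = val - (total - 4)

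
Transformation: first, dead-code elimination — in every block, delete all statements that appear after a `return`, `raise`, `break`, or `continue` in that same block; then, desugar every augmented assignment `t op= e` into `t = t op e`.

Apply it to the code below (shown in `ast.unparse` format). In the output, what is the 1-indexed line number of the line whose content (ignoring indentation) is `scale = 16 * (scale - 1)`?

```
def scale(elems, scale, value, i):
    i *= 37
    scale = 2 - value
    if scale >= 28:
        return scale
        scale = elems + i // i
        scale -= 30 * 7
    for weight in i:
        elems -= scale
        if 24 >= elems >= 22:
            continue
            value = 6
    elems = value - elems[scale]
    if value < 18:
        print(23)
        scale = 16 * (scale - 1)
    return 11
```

Transformed code:
def scale(elems, scale, value, i):
    i = i * 37
    scale = 2 - value
    if scale >= 28:
        return scale
    for weight in i:
        elems = elems - scale
        if 24 >= elems >= 22:
            continue
    elems = value - elems[scale]
    if value < 18:
        print(23)
        scale = 16 * (scale - 1)
    return 11

13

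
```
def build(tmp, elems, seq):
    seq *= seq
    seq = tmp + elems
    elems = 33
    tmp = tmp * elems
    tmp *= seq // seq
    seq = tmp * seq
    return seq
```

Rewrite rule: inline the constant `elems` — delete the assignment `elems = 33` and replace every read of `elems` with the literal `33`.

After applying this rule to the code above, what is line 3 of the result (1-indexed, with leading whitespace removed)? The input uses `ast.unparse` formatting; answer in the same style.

Transformed code:
def build(tmp, elems, seq):
    seq *= seq
    seq = tmp + 33
    tmp = tmp * 33
    tmp *= seq // seq
    seq = tmp * seq
    return seq

seq = tmp + 33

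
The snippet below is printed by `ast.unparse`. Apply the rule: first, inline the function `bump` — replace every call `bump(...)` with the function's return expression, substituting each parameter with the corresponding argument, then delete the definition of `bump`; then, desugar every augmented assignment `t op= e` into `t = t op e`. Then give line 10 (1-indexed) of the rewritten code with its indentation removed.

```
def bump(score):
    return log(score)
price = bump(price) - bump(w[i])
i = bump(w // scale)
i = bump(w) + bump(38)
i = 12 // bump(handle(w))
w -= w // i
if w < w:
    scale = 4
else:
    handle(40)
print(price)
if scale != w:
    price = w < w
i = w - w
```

print(price)

Transformed code:
price = log(price) - log(w[i])
i = log(w // scale)
i = log(w) + log(38)
i = 12 // log(handle(w))
w = w - w // i
if w < w:
    scale = 4
else:
    handle(40)
print(price)
if scale != w:
    price = w < w
i = w - w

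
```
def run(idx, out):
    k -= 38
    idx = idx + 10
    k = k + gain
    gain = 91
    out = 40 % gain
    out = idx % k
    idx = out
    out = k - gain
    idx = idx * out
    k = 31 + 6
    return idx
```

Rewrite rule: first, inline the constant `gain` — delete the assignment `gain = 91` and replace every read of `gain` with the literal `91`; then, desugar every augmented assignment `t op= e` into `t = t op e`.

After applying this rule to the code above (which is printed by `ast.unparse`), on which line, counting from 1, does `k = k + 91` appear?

Transformed code:
def run(idx, out):
    k = k - 38
    idx = idx + 10
    k = k + 91
    out = 40 % 91
    out = idx % k
    idx = out
    out = k - 91
    idx = idx * out
    k = 31 + 6
    return idx

4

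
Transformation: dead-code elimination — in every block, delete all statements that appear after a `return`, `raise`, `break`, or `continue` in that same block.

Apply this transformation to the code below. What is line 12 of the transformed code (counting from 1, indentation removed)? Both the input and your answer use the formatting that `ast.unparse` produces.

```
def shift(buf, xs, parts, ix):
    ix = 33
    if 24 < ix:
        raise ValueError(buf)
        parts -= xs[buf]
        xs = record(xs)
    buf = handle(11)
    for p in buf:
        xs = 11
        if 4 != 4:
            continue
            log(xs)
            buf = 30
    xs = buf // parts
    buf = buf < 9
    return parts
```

Transformed code:
def shift(buf, xs, parts, ix):
    ix = 33
    if 24 < ix:
        raise ValueError(buf)
    buf = handle(11)
    for p in buf:
        xs = 11
        if 4 != 4:
            continue
    xs = buf // parts
    buf = buf < 9
    return parts

return parts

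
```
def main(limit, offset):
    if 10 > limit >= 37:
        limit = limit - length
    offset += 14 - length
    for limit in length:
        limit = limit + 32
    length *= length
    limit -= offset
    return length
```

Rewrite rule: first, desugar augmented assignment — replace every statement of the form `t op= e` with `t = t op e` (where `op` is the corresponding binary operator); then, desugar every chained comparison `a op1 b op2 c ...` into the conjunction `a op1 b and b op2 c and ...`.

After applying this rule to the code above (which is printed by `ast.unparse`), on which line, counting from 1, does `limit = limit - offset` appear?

8

Transformed code:
def main(limit, offset):
    if 10 > limit and limit >= 37:
        limit = limit - length
    offset = offset + (14 - length)
    for limit in length:
        limit = limit + 32
    length = length * length
    limit = limit - offset
    return length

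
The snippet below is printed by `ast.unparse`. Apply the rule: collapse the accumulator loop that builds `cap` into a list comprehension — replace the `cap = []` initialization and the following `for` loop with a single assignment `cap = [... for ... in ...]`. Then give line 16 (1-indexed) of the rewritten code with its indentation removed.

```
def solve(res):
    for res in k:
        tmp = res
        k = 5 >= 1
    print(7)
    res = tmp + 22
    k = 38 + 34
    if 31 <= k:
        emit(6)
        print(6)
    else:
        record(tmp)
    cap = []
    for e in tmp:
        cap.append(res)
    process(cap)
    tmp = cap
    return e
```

return e

Transformed code:
def solve(res):
    for res in k:
        tmp = res
        k = 5 >= 1
    print(7)
    res = tmp + 22
    k = 38 + 34
    if 31 <= k:
        emit(6)
        print(6)
    else:
        record(tmp)
    cap = [res for e in tmp]
    process(cap)
    tmp = cap
    return e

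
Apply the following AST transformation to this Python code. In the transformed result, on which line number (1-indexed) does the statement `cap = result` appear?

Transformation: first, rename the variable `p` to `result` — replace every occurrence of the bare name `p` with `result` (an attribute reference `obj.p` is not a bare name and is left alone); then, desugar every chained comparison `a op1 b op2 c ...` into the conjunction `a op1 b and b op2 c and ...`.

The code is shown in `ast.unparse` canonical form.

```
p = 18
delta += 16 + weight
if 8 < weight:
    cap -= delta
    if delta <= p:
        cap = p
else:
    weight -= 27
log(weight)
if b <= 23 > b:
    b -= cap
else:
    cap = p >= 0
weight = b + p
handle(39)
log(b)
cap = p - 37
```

Transformed code:
result = 18
delta += 16 + weight
if 8 < weight:
    cap -= delta
    if delta <= result:
        cap = result
else:
    weight -= 27
log(weight)
if b <= 23 and 23 > b:
    b -= cap
else:
    cap = result >= 0
weight = b + result
handle(39)
log(b)
cap = result - 37

6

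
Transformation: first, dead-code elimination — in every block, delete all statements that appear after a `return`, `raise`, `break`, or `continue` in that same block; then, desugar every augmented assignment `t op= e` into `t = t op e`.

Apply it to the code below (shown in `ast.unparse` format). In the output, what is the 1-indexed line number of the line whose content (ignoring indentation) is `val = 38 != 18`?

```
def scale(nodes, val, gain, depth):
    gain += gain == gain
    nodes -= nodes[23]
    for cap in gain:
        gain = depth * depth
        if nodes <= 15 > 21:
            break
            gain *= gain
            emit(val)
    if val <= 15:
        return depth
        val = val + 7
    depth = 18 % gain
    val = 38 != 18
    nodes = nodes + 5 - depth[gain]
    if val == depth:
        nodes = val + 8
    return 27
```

11

Transformed code:
def scale(nodes, val, gain, depth):
    gain = gain + (gain == gain)
    nodes = nodes - nodes[23]
    for cap in gain:
        gain = depth * depth
        if nodes <= 15 > 21:
            break
    if val <= 15:
        return depth
    depth = 18 % gain
    val = 38 != 18
    nodes = nodes + 5 - depth[gain]
    if val == depth:
        nodes = val + 8
    return 27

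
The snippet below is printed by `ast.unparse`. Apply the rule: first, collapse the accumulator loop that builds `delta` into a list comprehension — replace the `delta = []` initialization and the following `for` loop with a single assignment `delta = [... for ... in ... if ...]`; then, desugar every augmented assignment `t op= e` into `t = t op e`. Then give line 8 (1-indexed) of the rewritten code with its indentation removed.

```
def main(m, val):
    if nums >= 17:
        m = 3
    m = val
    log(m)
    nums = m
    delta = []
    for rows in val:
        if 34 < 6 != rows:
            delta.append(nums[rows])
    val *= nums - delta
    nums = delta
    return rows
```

Transformed code:
def main(m, val):
    if nums >= 17:
        m = 3
    m = val
    log(m)
    nums = m
    delta = [nums[rows] for rows in val if 34 < 6 != rows]
    val = val * (nums - delta)
    nums = delta
    return rows

val = val * (nums - delta)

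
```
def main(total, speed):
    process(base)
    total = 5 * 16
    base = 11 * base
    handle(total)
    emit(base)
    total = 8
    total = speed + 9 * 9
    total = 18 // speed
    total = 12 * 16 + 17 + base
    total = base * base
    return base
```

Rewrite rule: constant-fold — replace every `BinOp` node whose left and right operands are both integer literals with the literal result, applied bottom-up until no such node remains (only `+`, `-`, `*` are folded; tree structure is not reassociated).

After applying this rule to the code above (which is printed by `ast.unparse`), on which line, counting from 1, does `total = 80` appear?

Transformed code:
def main(total, speed):
    process(base)
    total = 80
    base = 11 * base
    handle(total)
    emit(base)
    total = 8
    total = speed + 81
    total = 18 // speed
    total = 209 + base
    total = base * base
    return base

3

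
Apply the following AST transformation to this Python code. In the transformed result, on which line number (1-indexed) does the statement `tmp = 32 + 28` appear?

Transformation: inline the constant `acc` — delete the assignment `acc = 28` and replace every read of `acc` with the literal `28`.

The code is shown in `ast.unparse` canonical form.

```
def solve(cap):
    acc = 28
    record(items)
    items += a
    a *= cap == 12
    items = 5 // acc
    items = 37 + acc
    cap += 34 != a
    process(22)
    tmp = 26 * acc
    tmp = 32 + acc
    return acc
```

10

Transformed code:
def solve(cap):
    record(items)
    items += a
    a *= cap == 12
    items = 5 // 28
    items = 37 + 28
    cap += 34 != a
    process(22)
    tmp = 26 * 28
    tmp = 32 + 28
    return 28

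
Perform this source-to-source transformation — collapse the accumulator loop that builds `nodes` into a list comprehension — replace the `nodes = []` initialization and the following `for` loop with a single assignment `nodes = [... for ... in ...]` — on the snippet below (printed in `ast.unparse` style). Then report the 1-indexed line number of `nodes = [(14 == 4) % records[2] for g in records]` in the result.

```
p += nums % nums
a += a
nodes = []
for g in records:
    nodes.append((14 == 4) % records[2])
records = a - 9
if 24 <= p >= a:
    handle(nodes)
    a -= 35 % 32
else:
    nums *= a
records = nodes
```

Transformed code:
p += nums % nums
a += a
nodes = [(14 == 4) % records[2] for g in records]
records = a - 9
if 24 <= p >= a:
    handle(nodes)
    a -= 35 % 32
else:
    nums *= a
records = nodes

3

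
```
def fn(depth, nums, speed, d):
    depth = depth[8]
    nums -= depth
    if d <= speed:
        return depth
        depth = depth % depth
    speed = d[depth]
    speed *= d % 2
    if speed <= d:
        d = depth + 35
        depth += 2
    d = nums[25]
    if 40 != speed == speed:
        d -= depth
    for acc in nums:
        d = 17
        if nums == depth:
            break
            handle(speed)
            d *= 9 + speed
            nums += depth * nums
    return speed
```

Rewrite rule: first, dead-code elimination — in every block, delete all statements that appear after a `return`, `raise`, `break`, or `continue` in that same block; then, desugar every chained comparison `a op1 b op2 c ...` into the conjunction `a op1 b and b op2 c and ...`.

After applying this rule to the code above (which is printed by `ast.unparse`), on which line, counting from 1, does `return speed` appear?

Transformed code:
def fn(depth, nums, speed, d):
    depth = depth[8]
    nums -= depth
    if d <= speed:
        return depth
    speed = d[depth]
    speed *= d % 2
    if speed <= d:
        d = depth + 35
        depth += 2
    d = nums[25]
    if 40 != speed and speed == speed:
        d -= depth
    for acc in nums:
        d = 17
        if nums == depth:
            break
    return speed

18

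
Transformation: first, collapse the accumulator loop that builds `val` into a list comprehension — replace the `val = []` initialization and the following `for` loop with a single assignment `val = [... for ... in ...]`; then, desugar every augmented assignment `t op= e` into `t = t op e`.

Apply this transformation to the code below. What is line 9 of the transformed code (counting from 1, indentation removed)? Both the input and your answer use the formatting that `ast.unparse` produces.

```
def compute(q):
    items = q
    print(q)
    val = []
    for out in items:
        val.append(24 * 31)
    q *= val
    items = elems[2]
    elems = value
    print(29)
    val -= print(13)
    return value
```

val = val - print(13)

Transformed code:
def compute(q):
    items = q
    print(q)
    val = [24 * 31 for out in items]
    q = q * val
    items = elems[2]
    elems = value
    print(29)
    val = val - print(13)
    return value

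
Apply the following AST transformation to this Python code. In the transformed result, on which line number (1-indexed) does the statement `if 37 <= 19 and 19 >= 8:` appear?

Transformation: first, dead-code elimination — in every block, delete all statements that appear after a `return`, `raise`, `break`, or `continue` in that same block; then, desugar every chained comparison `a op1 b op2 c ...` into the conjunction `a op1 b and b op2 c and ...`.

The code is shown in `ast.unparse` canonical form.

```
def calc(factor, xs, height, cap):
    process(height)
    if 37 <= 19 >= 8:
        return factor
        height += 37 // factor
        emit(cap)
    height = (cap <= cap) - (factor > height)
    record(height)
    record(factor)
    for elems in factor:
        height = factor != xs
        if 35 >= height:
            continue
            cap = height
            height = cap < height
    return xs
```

3

Transformed code:
def calc(factor, xs, height, cap):
    process(height)
    if 37 <= 19 and 19 >= 8:
        return factor
    height = (cap <= cap) - (factor > height)
    record(height)
    record(factor)
    for elems in factor:
        height = factor != xs
        if 35 >= height:
            continue
    return xs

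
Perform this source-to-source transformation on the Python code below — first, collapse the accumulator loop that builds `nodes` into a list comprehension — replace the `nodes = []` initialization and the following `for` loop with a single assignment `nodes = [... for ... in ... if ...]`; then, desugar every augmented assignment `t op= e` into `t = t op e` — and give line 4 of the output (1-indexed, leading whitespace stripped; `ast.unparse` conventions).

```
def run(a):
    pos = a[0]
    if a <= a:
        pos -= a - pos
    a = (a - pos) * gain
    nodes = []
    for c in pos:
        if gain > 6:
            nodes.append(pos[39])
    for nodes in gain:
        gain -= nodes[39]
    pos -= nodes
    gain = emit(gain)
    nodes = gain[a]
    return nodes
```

Transformed code:
def run(a):
    pos = a[0]
    if a <= a:
        pos = pos - (a - pos)
    a = (a - pos) * gain
    nodes = [pos[39] for c in pos if gain > 6]
    for nodes in gain:
        gain = gain - nodes[39]
    pos = pos - nodes
    gain = emit(gain)
    nodes = gain[a]
    return nodes

pos = pos - (a - pos)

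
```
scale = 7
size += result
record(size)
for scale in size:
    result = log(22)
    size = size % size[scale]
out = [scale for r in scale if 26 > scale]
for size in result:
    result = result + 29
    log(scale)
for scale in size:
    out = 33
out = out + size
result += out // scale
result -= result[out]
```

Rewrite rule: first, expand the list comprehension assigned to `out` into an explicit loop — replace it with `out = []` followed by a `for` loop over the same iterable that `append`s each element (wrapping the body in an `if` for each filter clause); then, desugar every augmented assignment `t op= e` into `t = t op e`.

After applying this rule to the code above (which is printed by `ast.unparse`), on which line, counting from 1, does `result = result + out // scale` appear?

Transformed code:
scale = 7
size = size + result
record(size)
for scale in size:
    result = log(22)
    size = size % size[scale]
out = []
for r in scale:
    if 26 > scale:
        out.append(scale)
for size in result:
    result = result + 29
    log(scale)
for scale in size:
    out = 33
out = out + size
result = result + out // scale
result = result - result[out]

17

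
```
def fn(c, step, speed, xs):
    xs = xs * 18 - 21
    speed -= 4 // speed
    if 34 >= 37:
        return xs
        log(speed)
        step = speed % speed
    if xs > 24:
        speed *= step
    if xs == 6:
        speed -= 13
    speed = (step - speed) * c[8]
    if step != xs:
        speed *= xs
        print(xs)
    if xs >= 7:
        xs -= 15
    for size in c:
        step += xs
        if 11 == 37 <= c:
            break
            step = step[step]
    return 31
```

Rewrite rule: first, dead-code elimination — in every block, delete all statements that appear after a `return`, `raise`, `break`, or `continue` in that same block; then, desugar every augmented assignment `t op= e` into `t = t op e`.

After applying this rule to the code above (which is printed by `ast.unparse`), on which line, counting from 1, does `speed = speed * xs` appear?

Transformed code:
def fn(c, step, speed, xs):
    xs = xs * 18 - 21
    speed = speed - 4 // speed
    if 34 >= 37:
        return xs
    if xs > 24:
        speed = speed * step
    if xs == 6:
        speed = speed - 13
    speed = (step - speed) * c[8]
    if step != xs:
        speed = speed * xs
        print(xs)
    if xs >= 7:
        xs = xs - 15
    for size in c:
        step = step + xs
        if 11 == 37 <= c:
            break
    return 31

12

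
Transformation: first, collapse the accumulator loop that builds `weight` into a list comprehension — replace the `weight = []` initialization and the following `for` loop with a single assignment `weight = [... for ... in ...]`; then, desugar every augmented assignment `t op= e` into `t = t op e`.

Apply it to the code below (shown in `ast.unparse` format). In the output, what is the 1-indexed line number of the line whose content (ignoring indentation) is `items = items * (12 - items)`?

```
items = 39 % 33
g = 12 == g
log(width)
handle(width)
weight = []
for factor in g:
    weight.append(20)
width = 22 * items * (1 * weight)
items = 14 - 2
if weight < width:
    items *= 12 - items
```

9

Transformed code:
items = 39 % 33
g = 12 == g
log(width)
handle(width)
weight = [20 for factor in g]
width = 22 * items * (1 * weight)
items = 14 - 2
if weight < width:
    items = items * (12 - items)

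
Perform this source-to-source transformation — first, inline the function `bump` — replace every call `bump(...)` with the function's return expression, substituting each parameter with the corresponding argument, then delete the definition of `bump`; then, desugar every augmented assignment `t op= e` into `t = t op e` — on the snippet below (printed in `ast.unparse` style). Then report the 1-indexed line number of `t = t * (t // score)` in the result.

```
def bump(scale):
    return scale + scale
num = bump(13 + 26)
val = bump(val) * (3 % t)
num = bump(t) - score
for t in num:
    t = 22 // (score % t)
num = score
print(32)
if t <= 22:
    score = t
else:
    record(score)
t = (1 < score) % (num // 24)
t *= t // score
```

Transformed code:
num = 13 + 26 + (13 + 26)
val = (val + val) * (3 % t)
num = t + t - score
for t in num:
    t = 22 // (score % t)
num = score
print(32)
if t <= 22:
    score = t
else:
    record(score)
t = (1 < score) % (num // 24)
t = t * (t // score)

13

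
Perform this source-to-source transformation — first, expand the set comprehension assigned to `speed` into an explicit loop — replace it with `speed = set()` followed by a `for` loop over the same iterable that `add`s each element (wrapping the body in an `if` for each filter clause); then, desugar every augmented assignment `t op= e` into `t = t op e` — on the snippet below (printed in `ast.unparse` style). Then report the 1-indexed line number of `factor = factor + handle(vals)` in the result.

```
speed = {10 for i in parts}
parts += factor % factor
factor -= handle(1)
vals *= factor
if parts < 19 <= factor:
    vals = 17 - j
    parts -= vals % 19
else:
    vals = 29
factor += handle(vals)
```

12

Transformed code:
speed = set()
for i in parts:
    speed.add(10)
parts = parts + factor % factor
factor = factor - handle(1)
vals = vals * factor
if parts < 19 <= factor:
    vals = 17 - j
    parts = parts - vals % 19
else:
    vals = 29
factor = factor + handle(vals)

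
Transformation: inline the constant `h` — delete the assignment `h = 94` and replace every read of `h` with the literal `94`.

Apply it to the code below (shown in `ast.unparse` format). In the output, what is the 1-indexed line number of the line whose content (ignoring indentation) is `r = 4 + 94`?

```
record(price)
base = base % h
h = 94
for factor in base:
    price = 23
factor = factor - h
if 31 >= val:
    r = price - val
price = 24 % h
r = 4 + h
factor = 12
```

9

Transformed code:
record(price)
base = base % 94
for factor in base:
    price = 23
factor = factor - 94
if 31 >= val:
    r = price - val
price = 24 % 94
r = 4 + 94
factor = 12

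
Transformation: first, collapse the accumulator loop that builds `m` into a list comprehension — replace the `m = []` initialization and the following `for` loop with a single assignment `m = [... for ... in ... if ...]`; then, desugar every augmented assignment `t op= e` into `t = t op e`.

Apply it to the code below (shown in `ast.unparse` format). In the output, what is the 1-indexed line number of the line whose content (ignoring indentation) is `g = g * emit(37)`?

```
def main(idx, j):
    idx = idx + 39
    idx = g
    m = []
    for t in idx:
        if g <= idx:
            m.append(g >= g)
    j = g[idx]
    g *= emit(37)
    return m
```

Transformed code:
def main(idx, j):
    idx = idx + 39
    idx = g
    m = [g >= g for t in idx if g <= idx]
    j = g[idx]
    g = g * emit(37)
    return m

6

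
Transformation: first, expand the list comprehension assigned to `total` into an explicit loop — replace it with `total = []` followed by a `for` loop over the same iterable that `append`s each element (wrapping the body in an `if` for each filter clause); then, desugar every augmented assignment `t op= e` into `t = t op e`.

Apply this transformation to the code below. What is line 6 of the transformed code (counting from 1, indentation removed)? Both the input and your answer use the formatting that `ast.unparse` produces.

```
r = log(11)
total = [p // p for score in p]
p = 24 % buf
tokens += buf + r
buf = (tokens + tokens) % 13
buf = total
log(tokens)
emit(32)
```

Transformed code:
r = log(11)
total = []
for score in p:
    total.append(p // p)
p = 24 % buf
tokens = tokens + (buf + r)
buf = (tokens + tokens) % 13
buf = total
log(tokens)
emit(32)

tokens = tokens + (buf + r)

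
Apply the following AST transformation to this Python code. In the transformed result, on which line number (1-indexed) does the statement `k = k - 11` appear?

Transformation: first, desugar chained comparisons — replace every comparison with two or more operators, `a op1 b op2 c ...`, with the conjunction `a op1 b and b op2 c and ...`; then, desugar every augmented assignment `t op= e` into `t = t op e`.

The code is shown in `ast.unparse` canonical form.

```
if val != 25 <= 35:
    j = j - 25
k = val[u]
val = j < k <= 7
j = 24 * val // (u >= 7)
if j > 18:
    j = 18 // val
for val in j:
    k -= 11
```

9

Transformed code:
if val != 25 and 25 <= 35:
    j = j - 25
k = val[u]
val = j < k and k <= 7
j = 24 * val // (u >= 7)
if j > 18:
    j = 18 // val
for val in j:
    k = k - 11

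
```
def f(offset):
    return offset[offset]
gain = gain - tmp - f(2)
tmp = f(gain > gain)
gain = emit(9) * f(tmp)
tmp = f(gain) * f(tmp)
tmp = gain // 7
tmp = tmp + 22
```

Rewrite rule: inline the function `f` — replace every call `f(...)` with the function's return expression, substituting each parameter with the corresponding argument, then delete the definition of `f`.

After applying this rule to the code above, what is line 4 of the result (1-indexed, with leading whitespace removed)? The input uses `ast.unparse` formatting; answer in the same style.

Transformed code:
gain = gain - tmp - 2[2]
tmp = (gain > gain)[gain > gain]
gain = emit(9) * tmp[tmp]
tmp = gain[gain] * tmp[tmp]
tmp = gain // 7
tmp = tmp + 22

tmp = gain[gain] * tmp[tmp]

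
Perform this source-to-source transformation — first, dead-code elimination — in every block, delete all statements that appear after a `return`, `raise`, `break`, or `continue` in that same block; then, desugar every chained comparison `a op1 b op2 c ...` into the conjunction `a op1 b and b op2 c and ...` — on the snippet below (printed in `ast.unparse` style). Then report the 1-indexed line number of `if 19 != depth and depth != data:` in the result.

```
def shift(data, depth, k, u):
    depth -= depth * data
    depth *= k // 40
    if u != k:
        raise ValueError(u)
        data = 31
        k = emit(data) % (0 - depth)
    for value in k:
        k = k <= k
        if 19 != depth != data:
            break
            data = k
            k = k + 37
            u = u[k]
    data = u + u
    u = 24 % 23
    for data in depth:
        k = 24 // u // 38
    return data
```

8

Transformed code:
def shift(data, depth, k, u):
    depth -= depth * data
    depth *= k // 40
    if u != k:
        raise ValueError(u)
    for value in k:
        k = k <= k
        if 19 != depth and depth != data:
            break
    data = u + u
    u = 24 % 23
    for data in depth:
        k = 24 // u // 38
    return data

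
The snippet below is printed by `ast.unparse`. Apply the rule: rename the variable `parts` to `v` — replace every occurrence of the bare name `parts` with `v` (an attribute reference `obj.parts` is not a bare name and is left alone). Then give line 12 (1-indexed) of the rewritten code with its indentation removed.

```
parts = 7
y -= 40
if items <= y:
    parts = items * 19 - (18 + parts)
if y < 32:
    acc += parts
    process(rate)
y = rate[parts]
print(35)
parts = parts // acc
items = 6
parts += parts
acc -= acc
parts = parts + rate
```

v += v

Transformed code:
v = 7
y -= 40
if items <= y:
    v = items * 19 - (18 + v)
if y < 32:
    acc += v
    process(rate)
y = rate[v]
print(35)
v = v // acc
items = 6
v += v
acc -= acc
v = v + rate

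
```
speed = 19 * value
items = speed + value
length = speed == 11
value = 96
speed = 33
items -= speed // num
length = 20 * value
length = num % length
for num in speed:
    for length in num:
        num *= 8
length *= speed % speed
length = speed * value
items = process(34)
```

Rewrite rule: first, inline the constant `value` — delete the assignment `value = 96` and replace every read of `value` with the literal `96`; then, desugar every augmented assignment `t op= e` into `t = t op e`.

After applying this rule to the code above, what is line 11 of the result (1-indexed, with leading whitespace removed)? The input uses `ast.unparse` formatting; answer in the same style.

length = length * (speed % speed)

Transformed code:
speed = 19 * 96
items = speed + 96
length = speed == 11
speed = 33
items = items - speed // num
length = 20 * 96
length = num % length
for num in speed:
    for length in num:
        num = num * 8
length = length * (speed % speed)
length = speed * 96
items = process(34)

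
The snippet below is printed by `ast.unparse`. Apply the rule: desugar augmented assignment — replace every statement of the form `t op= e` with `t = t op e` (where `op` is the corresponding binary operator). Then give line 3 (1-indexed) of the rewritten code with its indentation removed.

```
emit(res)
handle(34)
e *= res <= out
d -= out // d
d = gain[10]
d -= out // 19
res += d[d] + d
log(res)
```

Transformed code:
emit(res)
handle(34)
e = e * (res <= out)
d = d - out // d
d = gain[10]
d = d - out // 19
res = res + (d[d] + d)
log(res)

e = e * (res <= out)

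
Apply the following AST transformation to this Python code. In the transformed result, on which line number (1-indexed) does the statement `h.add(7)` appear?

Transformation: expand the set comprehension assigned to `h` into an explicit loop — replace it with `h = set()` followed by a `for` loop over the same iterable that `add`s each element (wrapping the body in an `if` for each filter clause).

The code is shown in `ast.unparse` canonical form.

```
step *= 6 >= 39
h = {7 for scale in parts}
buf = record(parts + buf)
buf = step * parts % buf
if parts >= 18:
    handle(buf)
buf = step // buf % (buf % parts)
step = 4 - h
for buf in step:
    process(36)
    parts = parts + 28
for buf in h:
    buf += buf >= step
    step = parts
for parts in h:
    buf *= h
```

4

Transformed code:
step *= 6 >= 39
h = set()
for scale in parts:
    h.add(7)
buf = record(parts + buf)
buf = step * parts % buf
if parts >= 18:
    handle(buf)
buf = step // buf % (buf % parts)
step = 4 - h
for buf in step:
    process(36)
    parts = parts + 28
for buf in h:
    buf += buf >= step
    step = parts
for parts in h:
    buf *= h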